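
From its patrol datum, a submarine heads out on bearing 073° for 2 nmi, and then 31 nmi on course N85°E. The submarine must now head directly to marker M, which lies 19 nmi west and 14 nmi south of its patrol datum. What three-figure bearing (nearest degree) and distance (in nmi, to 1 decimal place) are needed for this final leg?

Leg 1 (073°, 2 nmi): east 2 sin 73° = 1.91, north 2 cos 73° = 0.58
Leg 2 (N85°E, 31 nmi): east 31 sin 85° = 30.88, north 31 cos 85° = 2.70
Current position: (32.79, 3.29). Target: (-19, -14). Remaining: Δeast = -51.79, Δnorth = -17.29.
Bearing = atan2(-51.79, -17.29) mod 360° = 251.54°; distance = √((-51.79)² + (-17.29)²) = 54.603 nmi.

252°, 54.6 nmi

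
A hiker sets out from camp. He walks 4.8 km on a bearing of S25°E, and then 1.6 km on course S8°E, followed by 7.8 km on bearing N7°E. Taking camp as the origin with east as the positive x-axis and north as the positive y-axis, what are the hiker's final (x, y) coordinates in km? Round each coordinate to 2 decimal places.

Leg 1 (S25°E, 4.8 km): east 4.8 sin 155° = 2.03, north 4.8 cos 155° = -4.35
Leg 2 (S8°E, 1.6 km): east 1.6 sin 172° = 0.22, north 1.6 cos 172° = -1.58
Leg 3 (N7°E, 7.8 km): east 7.8 sin 7° = 0.95, north 7.8 cos 7° = 7.74
Summing: 3.20 km east, 1.81 km north → (3.20, 1.81).

(3.20, 1.81)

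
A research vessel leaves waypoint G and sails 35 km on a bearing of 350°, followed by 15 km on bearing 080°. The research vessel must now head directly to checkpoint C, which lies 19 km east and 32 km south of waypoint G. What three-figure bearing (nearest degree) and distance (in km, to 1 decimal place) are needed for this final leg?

Leg 1 (350°, 35 km): east 35 sin 350° = -6.08, north 35 cos 350° = 34.47
Leg 2 (080°, 15 km): east 15 sin 80° = 14.77, north 15 cos 80° = 2.60
Current position: (8.69, 37.07). Target: (19, -32). Remaining: Δeast = 10.31, Δnorth = -69.07.
Bearing = atan2(10.31, -69.07) mod 360° = 171.51°; distance = √((10.31)² + (-69.07)²) = 69.838 km.

172°, 69.8 km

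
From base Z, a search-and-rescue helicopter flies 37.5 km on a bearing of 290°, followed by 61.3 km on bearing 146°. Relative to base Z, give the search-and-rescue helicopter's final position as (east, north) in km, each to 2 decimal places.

Leg 1 (290°, 37.5 km): east 37.5 sin 290° = -35.24, north 37.5 cos 290° = 12.83
Leg 2 (146°, 61.3 km): east 61.3 sin 146° = 34.28, north 61.3 cos 146° = -50.82
Summing: -0.96 km east, -37.99 km north → (-0.96, -37.99).

(-0.96, -37.99)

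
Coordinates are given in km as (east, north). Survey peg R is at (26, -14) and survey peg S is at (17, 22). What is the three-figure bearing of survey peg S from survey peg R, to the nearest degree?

346°

Δeast = 17 − 26 = -9.00; Δnorth = 22 − -14 = 36.00.
Bearing = atan2(Δeast, Δnorth) mod 360° = 345.96° ≈ 346°.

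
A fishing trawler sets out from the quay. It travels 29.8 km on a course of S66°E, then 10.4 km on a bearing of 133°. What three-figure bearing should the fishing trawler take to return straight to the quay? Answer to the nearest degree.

Leg 1 (S66°E, 29.8 km): east 29.8 sin 114° = 27.22, north 29.8 cos 114° = -12.12
Leg 2 (133°, 10.4 km): east 10.4 sin 133° = 7.61, north 10.4 cos 133° = -7.09
Net displacement: 34.83 east, -19.21 north. Direction back to start is (-34.83, 19.21): bearing = atan2(-34.83, 19.21) mod 360° = 298.88° ≈ 299°.

299°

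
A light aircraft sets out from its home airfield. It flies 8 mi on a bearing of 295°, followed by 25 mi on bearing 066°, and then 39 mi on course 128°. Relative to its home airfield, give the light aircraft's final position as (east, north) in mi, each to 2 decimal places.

Leg 1 (295°, 8 mi): east 8 sin 295° = -7.25, north 8 cos 295° = 3.38
Leg 2 (066°, 25 mi): east 25 sin 66° = 22.84, north 25 cos 66° = 10.17
Leg 3 (128°, 39 mi): east 39 sin 128° = 30.73, north 39 cos 128° = -24.01
Summing: 46.32 mi east, -10.46 mi north → (46.32, -10.46).

(46.32, -10.46)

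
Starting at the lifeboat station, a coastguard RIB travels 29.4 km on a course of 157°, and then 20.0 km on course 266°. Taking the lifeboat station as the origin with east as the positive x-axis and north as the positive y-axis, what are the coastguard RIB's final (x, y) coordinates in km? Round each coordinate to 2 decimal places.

Leg 1 (157°, 29.4 km): east 29.4 sin 157° = 11.49, north 29.4 cos 157° = -27.06
Leg 2 (266°, 20.0 km): east 20.0 sin 266° = -19.95, north 20.0 cos 266° = -1.40
Summing: -8.46 km east, -28.46 km north → (-8.46, -28.46).

(-8.46, -28.46)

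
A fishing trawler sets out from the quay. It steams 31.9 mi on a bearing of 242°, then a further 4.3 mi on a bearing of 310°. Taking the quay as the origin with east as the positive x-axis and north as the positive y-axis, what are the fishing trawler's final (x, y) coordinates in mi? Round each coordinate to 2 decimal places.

(-31.46, -12.21)

Leg 1 (242°, 31.9 mi): east 31.9 sin 242° = -28.17, north 31.9 cos 242° = -14.98
Leg 2 (310°, 4.3 mi): east 4.3 sin 310° = -3.29, north 4.3 cos 310° = 2.76
Summing: -31.46 mi east, -12.21 mi north → (-31.46, -12.21).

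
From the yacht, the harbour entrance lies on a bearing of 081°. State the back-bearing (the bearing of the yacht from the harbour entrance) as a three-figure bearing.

Back-bearing = 081° + 180° = 261°.

261°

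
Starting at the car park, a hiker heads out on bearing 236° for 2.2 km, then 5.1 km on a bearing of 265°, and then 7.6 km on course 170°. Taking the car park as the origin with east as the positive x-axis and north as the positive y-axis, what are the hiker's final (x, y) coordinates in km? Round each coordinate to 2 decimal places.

Leg 1 (236°, 2.2 km): east 2.2 sin 236° = -1.82, north 2.2 cos 236° = -1.23
Leg 2 (265°, 5.1 km): east 5.1 sin 265° = -5.08, north 5.1 cos 265° = -0.44
Leg 3 (170°, 7.6 km): east 7.6 sin 170° = 1.32, north 7.6 cos 170° = -7.48
Summing: -5.58 km east, -9.16 km north → (-5.58, -9.16).

(-5.58, -9.16)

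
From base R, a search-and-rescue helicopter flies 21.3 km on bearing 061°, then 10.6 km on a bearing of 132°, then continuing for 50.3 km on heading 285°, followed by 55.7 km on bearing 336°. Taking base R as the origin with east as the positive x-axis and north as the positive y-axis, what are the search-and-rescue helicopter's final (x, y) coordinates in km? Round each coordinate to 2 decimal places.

(-44.73, 67.14)

Leg 1 (061°, 21.3 km): east 21.3 sin 61° = 18.63, north 21.3 cos 61° = 10.33
Leg 2 (132°, 10.6 km): east 10.6 sin 132° = 7.88, north 10.6 cos 132° = -7.09
Leg 3 (285°, 50.3 km): east 50.3 sin 285° = -48.59, north 50.3 cos 285° = 13.02
Leg 4 (336°, 55.7 km): east 55.7 sin 336° = -22.66, north 55.7 cos 336° = 50.88
Summing: -44.73 km east, 67.14 km north → (-44.73, 67.14).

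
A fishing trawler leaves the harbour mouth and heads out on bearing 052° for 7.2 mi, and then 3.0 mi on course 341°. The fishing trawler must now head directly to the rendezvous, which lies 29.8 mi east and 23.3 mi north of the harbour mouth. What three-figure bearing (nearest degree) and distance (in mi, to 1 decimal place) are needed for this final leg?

Leg 1 (052°, 7.2 mi): east 7.2 sin 52° = 5.67, north 7.2 cos 52° = 4.43
Leg 2 (341°, 3.0 mi): east 3.0 sin 341° = -0.98, north 3.0 cos 341° = 2.84
Current position: (4.70, 7.27). Target: (29.8, 23.3). Remaining: Δeast = 25.10, Δnorth = 16.03.
Bearing = atan2(25.10, 16.03) mod 360° = 57.44°; distance = √((25.10)² + (16.03)²) = 29.785 mi.

057°, 29.8 mi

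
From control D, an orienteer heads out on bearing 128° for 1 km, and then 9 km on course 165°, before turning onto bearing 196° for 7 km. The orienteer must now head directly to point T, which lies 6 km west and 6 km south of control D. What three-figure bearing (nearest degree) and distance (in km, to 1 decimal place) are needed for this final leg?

Leg 1 (128°, 1 km): east 1 sin 128° = 0.79, north 1 cos 128° = -0.62
Leg 2 (165°, 9 km): east 9 sin 165° = 2.33, north 9 cos 165° = -8.69
Leg 3 (196°, 7 km): east 7 sin 196° = -1.93, north 7 cos 196° = -6.73
Current position: (1.19, -16.04). Target: (-6, -6). Remaining: Δeast = -7.19, Δnorth = 10.04.
Bearing = atan2(-7.19, 10.04) mod 360° = 324.39°; distance = √((-7.19)² + (10.04)²) = 12.346 km.

324°, 12.3 km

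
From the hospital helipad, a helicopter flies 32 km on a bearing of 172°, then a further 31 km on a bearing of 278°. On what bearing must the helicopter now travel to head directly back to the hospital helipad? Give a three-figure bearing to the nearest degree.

044°

Leg 1 (172°, 32 km): east 32 sin 172° = 4.45, north 32 cos 172° = -31.69
Leg 2 (278°, 31 km): east 31 sin 278° = -30.70, north 31 cos 278° = 4.31
Net displacement: -26.24 east, -27.37 north. Direction back to start is (26.24, 27.37): bearing = atan2(26.24, 27.37) mod 360° = 43.79° ≈ 044°.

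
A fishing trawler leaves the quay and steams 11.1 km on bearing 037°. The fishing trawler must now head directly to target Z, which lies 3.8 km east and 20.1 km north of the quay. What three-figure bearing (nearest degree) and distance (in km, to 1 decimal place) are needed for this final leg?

Leg 1 (037°, 11.1 km): east 11.1 sin 37° = 6.68, north 11.1 cos 37° = 8.86
Current position: (6.68, 8.86). Target: (3.8, 20.1). Remaining: Δeast = -2.88, Δnorth = 11.24.
Bearing = atan2(-2.88, 11.24) mod 360° = 345.62°; distance = √((-2.88)² + (11.24)²) = 11.598 km.

346°, 11.6 km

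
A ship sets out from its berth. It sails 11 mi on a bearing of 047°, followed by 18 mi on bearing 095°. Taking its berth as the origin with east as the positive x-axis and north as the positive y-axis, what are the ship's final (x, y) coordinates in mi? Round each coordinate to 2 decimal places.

(25.98, 5.93)

Leg 1 (047°, 11 mi): east 11 sin 47° = 8.04, north 11 cos 47° = 7.50
Leg 2 (095°, 18 mi): east 18 sin 95° = 17.93, north 18 cos 95° = -1.57
Summing: 25.98 mi east, 5.93 mi north → (25.98, 5.93).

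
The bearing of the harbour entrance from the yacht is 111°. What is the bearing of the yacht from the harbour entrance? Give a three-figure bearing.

Back-bearing = 111° + 180° = 291°.

291°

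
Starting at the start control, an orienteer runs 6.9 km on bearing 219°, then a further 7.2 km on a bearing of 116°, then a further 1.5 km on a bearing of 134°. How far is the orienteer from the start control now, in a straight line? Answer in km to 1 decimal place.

Leg 1 (219°, 6.9 km): east 6.9 sin 219° = -4.34, north 6.9 cos 219° = -5.36
Leg 2 (116°, 7.2 km): east 7.2 sin 116° = 6.47, north 7.2 cos 116° = -3.16
Leg 3 (134°, 1.5 km): east 1.5 sin 134° = 1.08, north 1.5 cos 134° = -1.04
Net: 3.21 east, -9.56 north. Distance = √((3.21)² + (-9.56)²) = 10.084 km.

10.1 km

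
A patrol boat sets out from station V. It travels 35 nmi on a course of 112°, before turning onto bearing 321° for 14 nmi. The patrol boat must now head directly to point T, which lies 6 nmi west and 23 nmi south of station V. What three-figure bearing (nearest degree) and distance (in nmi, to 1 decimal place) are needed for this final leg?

235°, 36.2 nmi

Leg 1 (112°, 35 nmi): east 35 sin 112° = 32.45, north 35 cos 112° = -13.11
Leg 2 (321°, 14 nmi): east 14 sin 321° = -8.81, north 14 cos 321° = 10.88
Current position: (23.64, -2.23). Target: (-6, -23). Remaining: Δeast = -29.64, Δnorth = -20.77.
Bearing = atan2(-29.64, -20.77) mod 360° = 234.98°; distance = √((-29.64)² + (-20.77)²) = 36.193 nmi.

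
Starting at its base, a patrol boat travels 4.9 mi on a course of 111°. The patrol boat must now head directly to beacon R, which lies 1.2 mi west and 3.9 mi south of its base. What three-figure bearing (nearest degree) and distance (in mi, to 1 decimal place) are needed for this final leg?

250°, 6.2 mi

Leg 1 (111°, 4.9 mi): east 4.9 sin 111° = 4.57, north 4.9 cos 111° = -1.76
Current position: (4.57, -1.76). Target: (-1.2, -3.9). Remaining: Δeast = -5.77, Δnorth = -2.14.
Bearing = atan2(-5.77, -2.14) mod 360° = 249.63°; distance = √((-5.77)² + (-2.14)²) = 6.160 mi.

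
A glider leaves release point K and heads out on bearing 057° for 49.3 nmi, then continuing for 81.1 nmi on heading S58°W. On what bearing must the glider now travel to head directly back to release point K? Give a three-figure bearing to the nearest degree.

060°

Leg 1 (057°, 49.3 nmi): east 49.3 sin 57° = 41.35, north 49.3 cos 57° = 26.85
Leg 2 (S58°W, 81.1 nmi): east 81.1 sin 238° = -68.78, north 81.1 cos 238° = -42.98
Net displacement: -27.43 east, -16.13 north. Direction back to start is (27.43, 16.13): bearing = atan2(27.43, 16.13) mod 360° = 59.55° ≈ 060°.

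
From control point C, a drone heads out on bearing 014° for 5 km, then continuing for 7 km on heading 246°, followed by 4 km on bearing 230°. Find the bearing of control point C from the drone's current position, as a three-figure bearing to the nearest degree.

086°

Leg 1 (014°, 5 km): east 5 sin 14° = 1.21, north 5 cos 14° = 4.85
Leg 2 (246°, 7 km): east 7 sin 246° = -6.39, north 7 cos 246° = -2.85
Leg 3 (230°, 4 km): east 4 sin 230° = -3.06, north 4 cos 230° = -2.57
Net displacement: -8.25 east, -0.57 north. Direction back to start is (8.25, 0.57): bearing = atan2(8.25, 0.57) mod 360° = 86.07° ≈ 086°.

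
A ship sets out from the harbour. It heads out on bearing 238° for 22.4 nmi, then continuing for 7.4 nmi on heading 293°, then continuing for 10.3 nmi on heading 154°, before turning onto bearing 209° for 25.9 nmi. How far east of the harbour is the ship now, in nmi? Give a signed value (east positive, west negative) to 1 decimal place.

-33.8 nmi

Leg 1 (238°, 22.4 nmi): east 22.4 sin 238° = -19.00, north 22.4 cos 238° = -11.87
Leg 2 (293°, 7.4 nmi): east 7.4 sin 293° = -6.81, north 7.4 cos 293° = 2.89
Leg 3 (154°, 10.3 nmi): east 10.3 sin 154° = 4.52, north 10.3 cos 154° = -9.26
Leg 4 (209°, 25.9 nmi): east 25.9 sin 209° = -12.56, north 25.9 cos 209° = -22.65
Net east component: -33.85 nmi.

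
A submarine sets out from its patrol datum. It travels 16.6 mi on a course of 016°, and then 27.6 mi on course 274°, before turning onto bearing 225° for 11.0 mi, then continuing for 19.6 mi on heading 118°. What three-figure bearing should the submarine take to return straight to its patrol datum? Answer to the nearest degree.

Leg 1 (016°, 16.6 mi): east 16.6 sin 16° = 4.58, north 16.6 cos 16° = 15.96
Leg 2 (274°, 27.6 mi): east 27.6 sin 274° = -27.53, north 27.6 cos 274° = 1.93
Leg 3 (225°, 11.0 mi): east 11.0 sin 225° = -7.78, north 11.0 cos 225° = -7.78
Leg 4 (118°, 19.6 mi): east 19.6 sin 118° = 17.31, north 19.6 cos 118° = -9.20
Net displacement: -13.43 east, 0.90 north. Direction back to start is (13.43, -0.90): bearing = atan2(13.43, -0.90) mod 360° = 93.84° ≈ 094°.

094°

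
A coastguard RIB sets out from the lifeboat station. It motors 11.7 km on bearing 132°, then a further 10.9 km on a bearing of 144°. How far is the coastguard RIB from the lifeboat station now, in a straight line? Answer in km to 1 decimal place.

Leg 1 (132°, 11.7 km): east 11.7 sin 132° = 8.69, north 11.7 cos 132° = -7.83
Leg 2 (144°, 10.9 km): east 10.9 sin 144° = 6.41, north 10.9 cos 144° = -8.82
Net: 15.10 east, -16.65 north. Distance = √((15.10)² + (-16.65)²) = 22.476 km.

22.5 km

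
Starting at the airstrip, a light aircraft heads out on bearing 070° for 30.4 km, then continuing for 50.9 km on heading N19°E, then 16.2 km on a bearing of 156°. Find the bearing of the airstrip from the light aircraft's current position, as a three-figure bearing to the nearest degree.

230°

Leg 1 (070°, 30.4 km): east 30.4 sin 70° = 28.57, north 30.4 cos 70° = 10.40
Leg 2 (N19°E, 50.9 km): east 50.9 sin 19° = 16.57, north 50.9 cos 19° = 48.13
Leg 3 (156°, 16.2 km): east 16.2 sin 156° = 6.59, north 16.2 cos 156° = -14.80
Net displacement: 51.73 east, 43.72 north. Direction back to start is (-51.73, -43.72): bearing = atan2(-51.73, -43.72) mod 360° = 229.79° ≈ 230°.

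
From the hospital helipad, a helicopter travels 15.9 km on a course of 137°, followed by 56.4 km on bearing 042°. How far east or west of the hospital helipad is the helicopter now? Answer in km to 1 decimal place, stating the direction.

48.6 km east

Leg 1 (137°, 15.9 km): east 15.9 sin 137° = 10.84, north 15.9 cos 137° = -11.63
Leg 2 (042°, 56.4 km): east 56.4 sin 42° = 37.74, north 56.4 cos 42° = 41.91
Net east component: 48.58 km.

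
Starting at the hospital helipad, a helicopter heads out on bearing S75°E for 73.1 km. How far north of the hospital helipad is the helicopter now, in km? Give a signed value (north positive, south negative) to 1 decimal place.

Leg 1 (S75°E, 73.1 km): east 73.1 sin 105° = 70.61, north 73.1 cos 105° = -18.92
Net north component: -18.92 km.

-18.9 km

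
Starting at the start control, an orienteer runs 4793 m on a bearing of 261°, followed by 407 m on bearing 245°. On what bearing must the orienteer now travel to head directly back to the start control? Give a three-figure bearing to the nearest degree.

080°

Leg 1 (261°, 4793 m): east 4793 sin 261° = -4733.99, north 4793 cos 261° = -749.79
Leg 2 (245°, 407 m): east 407 sin 245° = -368.87, north 407 cos 245° = -172.01
Net displacement: -5102.86 east, -921.80 north. Direction back to start is (5102.86, 921.80): bearing = atan2(5102.86, 921.80) mod 360° = 79.76° ≈ 080°.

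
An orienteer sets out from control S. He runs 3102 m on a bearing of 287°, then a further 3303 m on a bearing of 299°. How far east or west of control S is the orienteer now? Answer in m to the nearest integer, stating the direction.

Leg 1 (287°, 3102 m): east 3102 sin 287° = -2966.46, north 3102 cos 287° = 906.94
Leg 2 (299°, 3303 m): east 3303 sin 299° = -2888.87, north 3303 cos 299° = 1601.33
Net east component: -5855.33 m.

5855 m west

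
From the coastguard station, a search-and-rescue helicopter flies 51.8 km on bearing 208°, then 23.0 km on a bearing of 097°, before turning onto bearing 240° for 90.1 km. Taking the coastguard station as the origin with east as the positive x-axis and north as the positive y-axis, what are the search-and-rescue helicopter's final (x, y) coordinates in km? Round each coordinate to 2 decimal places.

(-79.52, -93.59)

Leg 1 (208°, 51.8 km): east 51.8 sin 208° = -24.32, north 51.8 cos 208° = -45.74
Leg 2 (097°, 23.0 km): east 23.0 sin 97° = 22.83, north 23.0 cos 97° = -2.80
Leg 3 (240°, 90.1 km): east 90.1 sin 240° = -78.03, north 90.1 cos 240° = -45.05
Summing: -79.52 km east, -93.59 km north → (-79.52, -93.59).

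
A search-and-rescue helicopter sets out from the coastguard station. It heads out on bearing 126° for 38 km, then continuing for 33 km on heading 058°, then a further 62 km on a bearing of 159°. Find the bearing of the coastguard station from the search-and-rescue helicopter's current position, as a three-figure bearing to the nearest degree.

Leg 1 (126°, 38 km): east 38 sin 126° = 30.74, north 38 cos 126° = -22.34
Leg 2 (058°, 33 km): east 33 sin 58° = 27.99, north 33 cos 58° = 17.49
Leg 3 (159°, 62 km): east 62 sin 159° = 22.22, north 62 cos 159° = -57.88
Net displacement: 80.95 east, -62.73 north. Direction back to start is (-80.95, 62.73): bearing = atan2(-80.95, 62.73) mod 360° = 307.77° ≈ 308°.

308°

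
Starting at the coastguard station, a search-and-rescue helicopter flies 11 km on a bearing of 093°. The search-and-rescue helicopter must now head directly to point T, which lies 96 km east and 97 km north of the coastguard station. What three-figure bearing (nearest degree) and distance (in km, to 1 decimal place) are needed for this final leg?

Leg 1 (093°, 11 km): east 11 sin 93° = 10.98, north 11 cos 93° = -0.58
Current position: (10.98, -0.58). Target: (96, 97). Remaining: Δeast = 85.02, Δnorth = 97.58.
Bearing = atan2(85.02, 97.58) mod 360° = 41.06°; distance = √((85.02)² + (97.58)²) = 129.416 km.

041°, 129.4 km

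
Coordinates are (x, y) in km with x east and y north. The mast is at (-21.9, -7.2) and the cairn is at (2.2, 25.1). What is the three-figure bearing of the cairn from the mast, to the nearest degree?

Δeast = 2.2 − -21.9 = 24.10; Δnorth = 25.1 − -7.2 = 32.30.
Bearing = atan2(Δeast, Δnorth) mod 360° = 36.73° ≈ 037°.

037°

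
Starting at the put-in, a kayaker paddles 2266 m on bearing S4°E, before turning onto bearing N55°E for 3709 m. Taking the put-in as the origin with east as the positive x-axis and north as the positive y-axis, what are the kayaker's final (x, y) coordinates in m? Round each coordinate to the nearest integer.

Leg 1 (S4°E, 2266 m): east 2266 sin 176° = 158.07, north 2266 cos 176° = -2260.48
Leg 2 (N55°E, 3709 m): east 3709 sin 55° = 3038.23, north 3709 cos 55° = 2127.40
Summing: 3196.30 m east, -133.09 m north → (3196, -133).

(3196, -133)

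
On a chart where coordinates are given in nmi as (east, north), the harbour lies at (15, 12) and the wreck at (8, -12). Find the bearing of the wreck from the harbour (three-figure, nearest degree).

Δeast = 8 − 15 = -7.00; Δnorth = -12 − 12 = -24.00.
Bearing = atan2(Δeast, Δnorth) mod 360° = 196.26° ≈ 196°.

196°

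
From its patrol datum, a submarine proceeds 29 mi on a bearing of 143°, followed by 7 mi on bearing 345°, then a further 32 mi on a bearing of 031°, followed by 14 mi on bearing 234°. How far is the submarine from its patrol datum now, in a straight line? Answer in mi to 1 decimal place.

21.0 mi

Leg 1 (143°, 29 mi): east 29 sin 143° = 17.45, north 29 cos 143° = -23.16
Leg 2 (345°, 7 mi): east 7 sin 345° = -1.81, north 7 cos 345° = 6.76
Leg 3 (031°, 32 mi): east 32 sin 31° = 16.48, north 32 cos 31° = 27.43
Leg 4 (234°, 14 mi): east 14 sin 234° = -11.33, north 14 cos 234° = -8.23
Net: 20.80 east, 2.80 north. Distance = √((20.80)² + (2.80)²) = 20.984 mi.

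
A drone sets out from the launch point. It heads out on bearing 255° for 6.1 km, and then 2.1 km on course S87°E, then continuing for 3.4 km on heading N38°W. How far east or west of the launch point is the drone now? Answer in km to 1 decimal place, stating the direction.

Leg 1 (255°, 6.1 km): east 6.1 sin 255° = -5.89, north 6.1 cos 255° = -1.58
Leg 2 (S87°E, 2.1 km): east 2.1 sin 93° = 2.10, north 2.1 cos 93° = -0.11
Leg 3 (N38°W, 3.4 km): east 3.4 sin 322° = -2.09, north 3.4 cos 322° = 2.68
Net east component: -5.89 km.

5.9 km west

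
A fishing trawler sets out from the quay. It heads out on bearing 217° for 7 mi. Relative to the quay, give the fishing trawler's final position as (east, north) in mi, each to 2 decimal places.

Leg 1 (217°, 7 mi): east 7 sin 217° = -4.21, north 7 cos 217° = -5.59
Summing: -4.21 mi east, -5.59 mi north → (-4.21, -5.59).

(-4.21, -5.59)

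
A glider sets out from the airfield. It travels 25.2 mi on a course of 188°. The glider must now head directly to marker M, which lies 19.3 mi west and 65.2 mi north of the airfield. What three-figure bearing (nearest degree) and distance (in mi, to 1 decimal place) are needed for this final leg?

Leg 1 (188°, 25.2 mi): east 25.2 sin 188° = -3.51, north 25.2 cos 188° = -24.95
Current position: (-3.51, -24.95). Target: (-19.3, 65.2). Remaining: Δeast = -15.79, Δnorth = 90.15.
Bearing = atan2(-15.79, 90.15) mod 360° = 350.06°; distance = √((-15.79)² + (90.15)²) = 91.528 mi.

350°, 91.5 mi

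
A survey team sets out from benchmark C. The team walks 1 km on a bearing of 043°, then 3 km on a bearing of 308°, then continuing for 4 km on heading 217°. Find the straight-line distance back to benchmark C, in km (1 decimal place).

Leg 1 (043°, 1 km): east 1 sin 43° = 0.68, north 1 cos 43° = 0.73
Leg 2 (308°, 3 km): east 3 sin 308° = -2.36, north 3 cos 308° = 1.85
Leg 3 (217°, 4 km): east 4 sin 217° = -2.41, north 4 cos 217° = -3.19
Net: -4.09 east, -0.62 north. Distance = √((-4.09)² + (-0.62)²) = 4.135 km.

4.1 km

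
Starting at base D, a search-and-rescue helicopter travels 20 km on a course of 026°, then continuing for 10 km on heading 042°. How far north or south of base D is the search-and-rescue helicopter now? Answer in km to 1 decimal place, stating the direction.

25.4 km north

Leg 1 (026°, 20 km): east 20 sin 26° = 8.77, north 20 cos 26° = 17.98
Leg 2 (042°, 10 km): east 10 sin 42° = 6.69, north 10 cos 42° = 7.43
Net north component: 25.41 km.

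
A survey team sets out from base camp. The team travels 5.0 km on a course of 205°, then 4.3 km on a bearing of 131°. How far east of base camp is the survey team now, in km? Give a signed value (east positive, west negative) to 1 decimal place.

Leg 1 (205°, 5.0 km): east 5.0 sin 205° = -2.11, north 5.0 cos 205° = -4.53
Leg 2 (131°, 4.3 km): east 4.3 sin 131° = 3.25, north 4.3 cos 131° = -2.82
Net east component: 1.13 km.

1.1 km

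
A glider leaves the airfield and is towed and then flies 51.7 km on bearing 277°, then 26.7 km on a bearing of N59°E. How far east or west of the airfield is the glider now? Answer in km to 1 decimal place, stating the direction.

28.4 km west

Leg 1 (277°, 51.7 km): east 51.7 sin 277° = -51.31, north 51.7 cos 277° = 6.30
Leg 2 (N59°E, 26.7 km): east 26.7 sin 59° = 22.89, north 26.7 cos 59° = 13.75
Net east component: -28.43 km.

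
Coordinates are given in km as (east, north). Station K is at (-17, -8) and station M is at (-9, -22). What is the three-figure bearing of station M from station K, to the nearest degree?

150°

Δeast = -9 − -17 = 8.00; Δnorth = -22 − -8 = -14.00.
Bearing = atan2(Δeast, Δnorth) mod 360° = 150.26° ≈ 150°.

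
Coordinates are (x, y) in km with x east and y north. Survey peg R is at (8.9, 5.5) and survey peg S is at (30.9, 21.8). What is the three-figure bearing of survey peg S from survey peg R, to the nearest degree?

053°

Δeast = 30.9 − 8.9 = 22.00; Δnorth = 21.8 − 5.5 = 16.30.
Bearing = atan2(Δeast, Δnorth) mod 360° = 53.46° ≈ 053°.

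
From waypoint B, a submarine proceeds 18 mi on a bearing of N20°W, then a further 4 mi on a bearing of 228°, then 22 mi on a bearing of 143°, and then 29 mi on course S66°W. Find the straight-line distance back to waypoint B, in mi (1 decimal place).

27.0 mi

Leg 1 (N20°W, 18 mi): east 18 sin 340° = -6.16, north 18 cos 340° = 16.91
Leg 2 (228°, 4 mi): east 4 sin 228° = -2.97, north 4 cos 228° = -2.68
Leg 3 (143°, 22 mi): east 22 sin 143° = 13.24, north 22 cos 143° = -17.57
Leg 4 (S66°W, 29 mi): east 29 sin 246° = -26.49, north 29 cos 246° = -11.80
Net: -22.38 east, -15.13 north. Distance = √((-22.38)² + (-15.13)²) = 27.015 mi.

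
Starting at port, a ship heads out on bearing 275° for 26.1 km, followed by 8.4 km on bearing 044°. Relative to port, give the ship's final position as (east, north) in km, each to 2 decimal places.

Leg 1 (275°, 26.1 km): east 26.1 sin 275° = -26.00, north 26.1 cos 275° = 2.27
Leg 2 (044°, 8.4 km): east 8.4 sin 44° = 5.84, north 8.4 cos 44° = 6.04
Summing: -20.17 km east, 8.32 km north → (-20.17, 8.32).

(-20.17, 8.32)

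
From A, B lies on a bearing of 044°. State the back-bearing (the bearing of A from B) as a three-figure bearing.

224°

Back-bearing = 044° + 180° = 224°.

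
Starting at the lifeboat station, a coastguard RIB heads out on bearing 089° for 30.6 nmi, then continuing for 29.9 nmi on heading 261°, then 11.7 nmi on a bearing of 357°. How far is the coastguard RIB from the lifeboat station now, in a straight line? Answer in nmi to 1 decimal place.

7.6 nmi

Leg 1 (089°, 30.6 nmi): east 30.6 sin 89° = 30.60, north 30.6 cos 89° = 0.53
Leg 2 (261°, 29.9 nmi): east 29.9 sin 261° = -29.53, north 29.9 cos 261° = -4.68
Leg 3 (357°, 11.7 nmi): east 11.7 sin 357° = -0.61, north 11.7 cos 357° = 11.68
Net: 0.45 east, 7.54 north. Distance = √((0.45)² + (7.54)²) = 7.554 nmi.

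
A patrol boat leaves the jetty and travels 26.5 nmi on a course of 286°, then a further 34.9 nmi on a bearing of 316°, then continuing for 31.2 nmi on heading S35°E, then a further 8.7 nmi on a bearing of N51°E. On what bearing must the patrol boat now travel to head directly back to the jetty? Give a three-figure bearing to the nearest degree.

Leg 1 (286°, 26.5 nmi): east 26.5 sin 286° = -25.47, north 26.5 cos 286° = 7.30
Leg 2 (316°, 34.9 nmi): east 34.9 sin 316° = -24.24, north 34.9 cos 316° = 25.10
Leg 3 (S35°E, 31.2 nmi): east 31.2 sin 145° = 17.90, north 31.2 cos 145° = -25.56
Leg 4 (N51°E, 8.7 nmi): east 8.7 sin 51° = 6.76, north 8.7 cos 51° = 5.48
Net displacement: -25.06 east, 12.33 north. Direction back to start is (25.06, -12.33): bearing = atan2(25.06, -12.33) mod 360° = 116.19° ≈ 116°.

116°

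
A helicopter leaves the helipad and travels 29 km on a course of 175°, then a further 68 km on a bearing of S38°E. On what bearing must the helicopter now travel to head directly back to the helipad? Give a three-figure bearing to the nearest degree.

Leg 1 (175°, 29 km): east 29 sin 175° = 2.53, north 29 cos 175° = -28.89
Leg 2 (S38°E, 68 km): east 68 sin 142° = 41.86, north 68 cos 142° = -53.58
Net displacement: 44.39 east, -82.47 north. Direction back to start is (-44.39, 82.47): bearing = atan2(-44.39, 82.47) mod 360° = 331.71° ≈ 332°.

332°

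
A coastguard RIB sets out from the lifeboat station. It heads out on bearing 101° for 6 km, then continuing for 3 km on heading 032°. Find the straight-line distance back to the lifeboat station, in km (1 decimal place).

7.6 km

Leg 1 (101°, 6 km): east 6 sin 101° = 5.89, north 6 cos 101° = -1.14
Leg 2 (032°, 3 km): east 3 sin 32° = 1.59, north 3 cos 32° = 2.54
Net: 7.48 east, 1.40 north. Distance = √((7.48)² + (1.40)²) = 7.609 km.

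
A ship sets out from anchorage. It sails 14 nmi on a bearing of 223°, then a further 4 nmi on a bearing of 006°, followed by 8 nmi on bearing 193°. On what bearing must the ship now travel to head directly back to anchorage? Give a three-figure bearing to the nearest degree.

038°

Leg 1 (223°, 14 nmi): east 14 sin 223° = -9.55, north 14 cos 223° = -10.24
Leg 2 (006°, 4 nmi): east 4 sin 6° = 0.42, north 4 cos 6° = 3.98
Leg 3 (193°, 8 nmi): east 8 sin 193° = -1.80, north 8 cos 193° = -7.79
Net displacement: -10.93 east, -14.06 north. Direction back to start is (10.93, 14.06): bearing = atan2(10.93, 14.06) mod 360° = 37.87° ≈ 038°.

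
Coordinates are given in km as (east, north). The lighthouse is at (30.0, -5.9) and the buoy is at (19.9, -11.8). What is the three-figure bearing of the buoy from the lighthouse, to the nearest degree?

Δeast = 19.9 − 30.0 = -10.10; Δnorth = -11.8 − -5.9 = -5.90.
Bearing = atan2(Δeast, Δnorth) mod 360° = 239.71° ≈ 240°.

240°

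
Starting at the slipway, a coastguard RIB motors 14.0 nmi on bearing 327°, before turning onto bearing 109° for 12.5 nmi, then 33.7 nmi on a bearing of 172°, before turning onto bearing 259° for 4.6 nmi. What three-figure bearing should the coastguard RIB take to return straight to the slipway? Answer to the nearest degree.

351°

Leg 1 (327°, 14.0 nmi): east 14.0 sin 327° = -7.62, north 14.0 cos 327° = 11.74
Leg 2 (109°, 12.5 nmi): east 12.5 sin 109° = 11.82, north 12.5 cos 109° = -4.07
Leg 3 (172°, 33.7 nmi): east 33.7 sin 172° = 4.69, north 33.7 cos 172° = -33.37
Leg 4 (259°, 4.6 nmi): east 4.6 sin 259° = -4.52, north 4.6 cos 259° = -0.88
Net displacement: 4.37 east, -26.58 north. Direction back to start is (-4.37, 26.58): bearing = atan2(-4.37, 26.58) mod 360° = 350.67° ≈ 351°.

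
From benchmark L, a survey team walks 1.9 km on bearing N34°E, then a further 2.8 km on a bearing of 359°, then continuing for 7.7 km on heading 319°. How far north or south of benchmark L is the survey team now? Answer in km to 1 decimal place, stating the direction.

Leg 1 (N34°E, 1.9 km): east 1.9 sin 34° = 1.06, north 1.9 cos 34° = 1.58
Leg 2 (359°, 2.8 km): east 2.8 sin 359° = -0.05, north 2.8 cos 359° = 2.80
Leg 3 (319°, 7.7 km): east 7.7 sin 319° = -5.05, north 7.7 cos 319° = 5.81
Net north component: 10.19 km.

10.2 km north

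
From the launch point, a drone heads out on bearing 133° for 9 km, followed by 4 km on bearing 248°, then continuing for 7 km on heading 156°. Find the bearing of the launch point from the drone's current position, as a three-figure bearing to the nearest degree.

Leg 1 (133°, 9 km): east 9 sin 133° = 6.58, north 9 cos 133° = -6.14
Leg 2 (248°, 4 km): east 4 sin 248° = -3.71, north 4 cos 248° = -1.50
Leg 3 (156°, 7 km): east 7 sin 156° = 2.85, north 7 cos 156° = -6.39
Net displacement: 5.72 east, -14.03 north. Direction back to start is (-5.72, 14.03): bearing = atan2(-5.72, 14.03) mod 360° = 337.82° ≈ 338°.

338°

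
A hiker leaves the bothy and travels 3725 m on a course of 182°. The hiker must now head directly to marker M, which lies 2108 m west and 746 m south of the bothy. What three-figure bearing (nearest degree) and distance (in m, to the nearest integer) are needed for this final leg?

326°, 3574 m

Leg 1 (182°, 3725 m): east 3725 sin 182° = -130.00, north 3725 cos 182° = -3722.73
Current position: (-130.00, -3722.73). Target: (-2108, -746). Remaining: Δeast = -1978.00, Δnorth = 2976.73.
Bearing = atan2(-1978.00, 2976.73) mod 360° = 326.40°; distance = √((-1978.00)² + (2976.73)²) = 3573.990 m.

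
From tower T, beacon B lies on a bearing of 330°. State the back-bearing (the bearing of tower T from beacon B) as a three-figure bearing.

Back-bearing = 330° − 180° = 150°.

150°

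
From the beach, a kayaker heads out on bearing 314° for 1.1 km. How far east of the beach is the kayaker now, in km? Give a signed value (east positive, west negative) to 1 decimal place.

Leg 1 (314°, 1.1 km): east 1.1 sin 314° = -0.79, north 1.1 cos 314° = 0.76
Net east component: -0.79 km.

-0.8 km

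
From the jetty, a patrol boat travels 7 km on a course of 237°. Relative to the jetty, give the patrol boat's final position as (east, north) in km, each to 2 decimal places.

(-5.87, -3.81)

Leg 1 (237°, 7 km): east 7 sin 237° = -5.87, north 7 cos 237° = -3.81
Summing: -5.87 km east, -3.81 km north → (-5.87, -3.81).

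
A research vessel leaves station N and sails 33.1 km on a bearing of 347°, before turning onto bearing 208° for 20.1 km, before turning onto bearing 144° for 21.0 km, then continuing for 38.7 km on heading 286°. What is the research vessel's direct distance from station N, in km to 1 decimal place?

42.5 km

Leg 1 (347°, 33.1 km): east 33.1 sin 347° = -7.45, north 33.1 cos 347° = 32.25
Leg 2 (208°, 20.1 km): east 20.1 sin 208° = -9.44, north 20.1 cos 208° = -17.75
Leg 3 (144°, 21.0 km): east 21.0 sin 144° = 12.34, north 21.0 cos 144° = -16.99
Leg 4 (286°, 38.7 km): east 38.7 sin 286° = -37.20, north 38.7 cos 286° = 10.67
Net: -41.74 east, 8.18 north. Distance = √((-41.74)² + (8.18)²) = 42.534 km.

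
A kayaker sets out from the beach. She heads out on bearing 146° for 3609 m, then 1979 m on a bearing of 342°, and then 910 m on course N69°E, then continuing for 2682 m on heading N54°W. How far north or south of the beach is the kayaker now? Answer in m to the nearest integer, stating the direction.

793 m north

Leg 1 (146°, 3609 m): east 3609 sin 146° = 2018.13, north 3609 cos 146° = -2992.00
Leg 2 (342°, 1979 m): east 1979 sin 342° = -611.54, north 1979 cos 342° = 1882.14
Leg 3 (N69°E, 910 m): east 910 sin 69° = 849.56, north 910 cos 69° = 326.11
Leg 4 (N54°W, 2682 m): east 2682 sin 306° = -2169.78, north 2682 cos 306° = 1576.44
Net north component: 792.70 m.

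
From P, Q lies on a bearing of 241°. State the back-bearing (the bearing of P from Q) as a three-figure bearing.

061°

Back-bearing = 241° − 180° = 061°.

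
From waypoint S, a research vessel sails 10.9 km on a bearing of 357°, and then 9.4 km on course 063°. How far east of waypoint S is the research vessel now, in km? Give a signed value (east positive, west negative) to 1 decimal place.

7.8 km

Leg 1 (357°, 10.9 km): east 10.9 sin 357° = -0.57, north 10.9 cos 357° = 10.89
Leg 2 (063°, 9.4 km): east 9.4 sin 63° = 8.38, north 9.4 cos 63° = 4.27
Net east component: 7.80 km.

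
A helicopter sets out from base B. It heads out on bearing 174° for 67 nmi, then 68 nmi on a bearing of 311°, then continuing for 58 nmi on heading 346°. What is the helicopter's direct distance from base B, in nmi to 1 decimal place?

Leg 1 (174°, 67 nmi): east 67 sin 174° = 7.00, north 67 cos 174° = -66.63
Leg 2 (311°, 68 nmi): east 68 sin 311° = -51.32, north 68 cos 311° = 44.61
Leg 3 (346°, 58 nmi): east 58 sin 346° = -14.03, north 58 cos 346° = 56.28
Net: -58.35 east, 34.26 north. Distance = √((-58.35)² + (34.26)²) = 67.661 nmi.

67.7 nmi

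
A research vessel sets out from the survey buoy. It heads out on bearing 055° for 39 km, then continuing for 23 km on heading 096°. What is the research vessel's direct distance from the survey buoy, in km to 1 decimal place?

58.3 km

Leg 1 (055°, 39 km): east 39 sin 55° = 31.95, north 39 cos 55° = 22.37
Leg 2 (096°, 23 km): east 23 sin 96° = 22.87, north 23 cos 96° = -2.40
Net: 54.82 east, 19.97 north. Distance = √((54.82)² + (19.97)²) = 58.343 km.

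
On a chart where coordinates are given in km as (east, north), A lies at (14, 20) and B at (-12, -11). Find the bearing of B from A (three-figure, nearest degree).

220°

Δeast = -12 − 14 = -26.00; Δnorth = -11 − 20 = -31.00.
Bearing = atan2(Δeast, Δnorth) mod 360° = 219.99° ≈ 220°.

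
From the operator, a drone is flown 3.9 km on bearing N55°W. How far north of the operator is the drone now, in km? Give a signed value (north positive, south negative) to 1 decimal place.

2.2 km

Leg 1 (N55°W, 3.9 km): east 3.9 sin 305° = -3.19, north 3.9 cos 305° = 2.24
Net north component: 2.24 km.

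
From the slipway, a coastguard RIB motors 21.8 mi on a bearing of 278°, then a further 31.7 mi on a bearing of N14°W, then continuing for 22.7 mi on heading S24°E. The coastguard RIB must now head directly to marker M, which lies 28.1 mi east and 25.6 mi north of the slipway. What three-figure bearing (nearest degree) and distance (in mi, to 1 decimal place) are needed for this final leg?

Leg 1 (278°, 21.8 mi): east 21.8 sin 278° = -21.59, north 21.8 cos 278° = 3.03
Leg 2 (N14°W, 31.7 mi): east 31.7 sin 346° = -7.67, north 31.7 cos 346° = 30.76
Leg 3 (S24°E, 22.7 mi): east 22.7 sin 156° = 9.23, north 22.7 cos 156° = -20.74
Current position: (-20.02, 13.05). Target: (28.1, 25.6). Remaining: Δeast = 48.12, Δnorth = 12.55.
Bearing = atan2(48.12, 12.55) mod 360° = 75.39°; distance = √((48.12)² + (12.55)²) = 49.732 mi.

075°, 49.7 mi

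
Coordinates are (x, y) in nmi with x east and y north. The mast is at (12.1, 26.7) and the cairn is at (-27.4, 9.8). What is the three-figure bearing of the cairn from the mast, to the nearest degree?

Δeast = -27.4 − 12.1 = -39.50; Δnorth = 9.8 − 26.7 = -16.90.
Bearing = atan2(Δeast, Δnorth) mod 360° = 246.84° ≈ 247°.

247°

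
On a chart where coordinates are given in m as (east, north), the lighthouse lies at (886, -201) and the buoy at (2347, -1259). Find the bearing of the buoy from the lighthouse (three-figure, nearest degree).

Δeast = 2347 − 886 = 1461.00; Δnorth = -1259 − -201 = -1058.00.
Bearing = atan2(Δeast, Δnorth) mod 360° = 125.91° ≈ 126°.

126°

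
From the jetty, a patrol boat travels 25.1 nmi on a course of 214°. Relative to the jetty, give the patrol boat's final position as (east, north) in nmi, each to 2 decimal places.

(-14.04, -20.81)

Leg 1 (214°, 25.1 nmi): east 25.1 sin 214° = -14.04, north 25.1 cos 214° = -20.81
Summing: -14.04 nmi east, -20.81 nmi north → (-14.04, -20.81).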